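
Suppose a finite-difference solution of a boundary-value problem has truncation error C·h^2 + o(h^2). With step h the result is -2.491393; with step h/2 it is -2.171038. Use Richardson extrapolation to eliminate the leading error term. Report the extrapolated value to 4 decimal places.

-2.0643

Extrapolated value = (4·A(h/2) − A(h)) / (4 − 1)
= (4·(-2.171038) − (-2.491393)) / 3
= -6.192759 / 3 = -2.064253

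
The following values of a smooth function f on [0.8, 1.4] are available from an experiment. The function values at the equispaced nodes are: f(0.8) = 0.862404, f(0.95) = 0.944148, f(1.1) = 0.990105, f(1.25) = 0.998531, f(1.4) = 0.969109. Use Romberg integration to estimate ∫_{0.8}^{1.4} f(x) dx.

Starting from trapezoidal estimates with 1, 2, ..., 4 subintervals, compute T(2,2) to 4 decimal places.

T(0,0) (trapezoid, 1 panel, h=0.6000): 0.549454
T(1,0) (trapezoid, 2 panels, h=0.3000): 0.571758
T(2,0) (trapezoid, 4 panels, h=0.1500): 0.577281
T(1,1) = 0.571758 + (0.571758 − 0.549454)/3 = 0.579193
T(2,1) = 0.577281 + (0.577281 − 0.571758)/3 = 0.579122
T(2,2) = 0.579122 + (0.579122 − 0.579193)/15 = 0.579117

0.5791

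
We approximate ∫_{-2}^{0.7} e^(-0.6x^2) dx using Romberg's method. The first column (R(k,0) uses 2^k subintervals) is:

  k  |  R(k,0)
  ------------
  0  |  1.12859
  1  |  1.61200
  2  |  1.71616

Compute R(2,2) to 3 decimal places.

1.749

Richardson extrapolation on the trapezoidal column (denominator 4−1=3):
R(1,1) = 1.61200 + (1.61200 − 1.12859)/3 = 1.77314
R(2,1) = 1.71616 + (1.71616 − 1.61200)/3 = 1.75088
R(2,2) = (16·1.75088 − 1.77314) / 15 = 1.74940
(Column j=1 coincides with Simpson's rule on the same nodes.)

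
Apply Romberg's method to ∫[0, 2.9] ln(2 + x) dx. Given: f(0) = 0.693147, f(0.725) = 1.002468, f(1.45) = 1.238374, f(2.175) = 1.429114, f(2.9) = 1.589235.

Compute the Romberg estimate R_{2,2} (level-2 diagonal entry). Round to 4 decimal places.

R_{0,0} (trapezoid, 1 panel, h=2.9000): 3.309454
R_{1,0} (trapezoid, 2 panels, h=1.4500): 3.450369
R_{2,0} (trapezoid, 4 panels, h=0.7250): 3.488082
R_{1,1} = 3.450369 + (3.450369 − 3.309454)/3 = 3.497341
R_{2,1} = 3.488082 + (3.488082 − 3.450369)/3 = 3.500653
R_{2,2} = 3.500653 + (3.500653 − 3.497341)/15 = 3.500874

3.5009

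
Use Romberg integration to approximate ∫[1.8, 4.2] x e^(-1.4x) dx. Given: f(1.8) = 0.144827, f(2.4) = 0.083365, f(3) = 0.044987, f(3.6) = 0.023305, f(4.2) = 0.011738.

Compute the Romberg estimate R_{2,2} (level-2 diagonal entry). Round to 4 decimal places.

R_{0,0} (trapezoid, 1 panel, h=2.4000): 0.187878
R_{1,0} (trapezoid, 2 panels, h=1.2000): 0.147923
R_{2,0} (trapezoid, 4 panels, h=0.6000): 0.137964
R_{1,1} = 0.147923 + (0.147923 − 0.187878)/3 = 0.134605
R_{2,1} = 0.137964 + (0.137964 − 0.147923)/3 = 0.134644
R_{2,2} = 0.134644 + (0.134644 − 0.134605)/15 = 0.134647

0.1346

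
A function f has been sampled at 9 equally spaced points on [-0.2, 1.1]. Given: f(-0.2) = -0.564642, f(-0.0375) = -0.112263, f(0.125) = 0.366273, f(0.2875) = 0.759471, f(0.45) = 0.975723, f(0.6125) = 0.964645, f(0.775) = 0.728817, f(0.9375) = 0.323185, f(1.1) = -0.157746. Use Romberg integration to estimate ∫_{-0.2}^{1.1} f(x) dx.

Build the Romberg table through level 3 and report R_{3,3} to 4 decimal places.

0.6043

R_{0,0} (trapezoid, 1 panel, h=1.3000): -0.469552
R_{1,0} (trapezoid, 2 panels, h=0.6500): 0.399444
R_{2,0} (trapezoid, 4 panels, h=0.3250): 0.555626
R_{3,0} (trapezoid, 8 panels, h=0.1625): 0.592257
R_{1,1} = 0.399444 + (0.399444 − (-0.469552))/3 = 0.689109
R_{2,1} = 0.555626 + (0.555626 − 0.399444)/3 = 0.607687
R_{3,1} = 0.592257 + (0.592257 − 0.555626)/3 = 0.604467
R_{2,2} = 0.607687 + (0.607687 − 0.689109)/15 = 0.602259
R_{3,2} = 0.604467 + (0.604467 − 0.607687)/15 = 0.604252
R_{3,3} = 0.604252 + (0.604252 − 0.602259)/63 = 0.604284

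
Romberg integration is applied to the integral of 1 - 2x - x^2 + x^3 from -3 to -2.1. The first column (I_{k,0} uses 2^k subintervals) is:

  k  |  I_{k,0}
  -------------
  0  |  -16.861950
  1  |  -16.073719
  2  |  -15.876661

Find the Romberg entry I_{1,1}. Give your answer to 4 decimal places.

Richardson extrapolation on the trapezoidal column (denominator 4−1=3):
I_{1,1} = -16.073719 + (-16.073719 − (-16.861950))/3 = -15.810975
(Column j=1 coincides with Simpson's rule on the same nodes.)

-15.8110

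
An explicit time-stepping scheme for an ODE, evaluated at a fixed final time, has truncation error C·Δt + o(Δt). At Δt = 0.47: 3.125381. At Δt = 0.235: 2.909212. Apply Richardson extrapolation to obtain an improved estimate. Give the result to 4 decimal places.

2.6930

The leading error scales as Δt; refining by a factor of 2 reduces it by 2^1 = 2.
Extrapolated value = (2·A(Δt/2) − A(Δt)) / (2 − 1)
= (2·2.909212 − 3.125381) / 1
= 2.693043 / 1 = 2.693043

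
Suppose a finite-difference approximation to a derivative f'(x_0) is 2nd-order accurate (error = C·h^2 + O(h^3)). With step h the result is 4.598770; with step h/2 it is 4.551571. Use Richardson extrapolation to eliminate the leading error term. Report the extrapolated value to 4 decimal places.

The leading error scales as h^2; refining by a factor of 2 reduces it by 2^2 = 4.
Extrapolated value = (4·A(h/2) − A(h)) / (4 − 1)
= (4·4.551571 − 4.598770) / 3
= 13.607514 / 3 = 4.535838

4.5358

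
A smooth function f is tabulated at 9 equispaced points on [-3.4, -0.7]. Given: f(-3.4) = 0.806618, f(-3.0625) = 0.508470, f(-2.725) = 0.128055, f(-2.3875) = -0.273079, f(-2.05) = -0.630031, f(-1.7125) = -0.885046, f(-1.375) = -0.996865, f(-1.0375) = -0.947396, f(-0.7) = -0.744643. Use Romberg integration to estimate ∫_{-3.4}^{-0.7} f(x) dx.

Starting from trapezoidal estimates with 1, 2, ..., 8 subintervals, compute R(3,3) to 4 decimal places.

R(0,0) (trapezoid, 1 panel, h=2.7000): 0.083666
R(1,0) (trapezoid, 2 panels, h=1.3500): -0.808709
R(2,0) (trapezoid, 4 panels, h=0.6750): -0.990801
R(3,0) (trapezoid, 8 panels, h=0.3375): -1.034405
R(1,1) = -0.808709 + (-0.808709 − 0.083666)/3 = -1.106167
R(2,1) = -0.990801 + (-0.990801 − (-0.808709))/3 = -1.051498
R(3,1) = -1.034405 + (-1.034405 − (-0.990801))/3 = -1.048940
R(2,2) = -1.051498 + (-1.051498 − (-1.106167))/15 = -1.047853
R(3,2) = -1.048940 + (-1.048940 − (-1.051498))/15 = -1.048769
R(3,3) = -1.048769 + (-1.048769 − (-1.047853))/63 = -1.048784

-1.0488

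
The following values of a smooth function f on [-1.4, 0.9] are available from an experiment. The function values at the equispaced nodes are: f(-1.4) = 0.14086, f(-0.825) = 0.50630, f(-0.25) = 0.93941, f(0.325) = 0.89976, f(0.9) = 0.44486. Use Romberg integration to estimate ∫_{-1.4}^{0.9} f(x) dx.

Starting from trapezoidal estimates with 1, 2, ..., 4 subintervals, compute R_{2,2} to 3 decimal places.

R_{0,0} (trapezoid, 1 panel, h=2.3000): 0.67358
R_{1,0} (trapezoid, 2 panels, h=1.1500): 1.41711
R_{2,0} (trapezoid, 4 panels, h=0.5750): 1.51704
R_{1,1} = 1.41711 + (1.41711 − 0.67358)/3 = 1.66495
R_{2,1} = 1.51704 + (1.51704 − 1.41711)/3 = 1.55035
R_{2,2} = 1.55035 + (1.55035 − 1.66495)/15 = 1.54271

1.543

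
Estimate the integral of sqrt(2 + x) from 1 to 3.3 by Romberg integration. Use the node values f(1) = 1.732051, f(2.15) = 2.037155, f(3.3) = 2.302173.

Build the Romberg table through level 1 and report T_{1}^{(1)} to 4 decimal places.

4.6701

T_{0}^{(0)} (trapezoid, 1 panel, h=2.3000): 4.639358
T_{1}^{(0)} (trapezoid, 2 panels, h=1.1500): 4.662407
T_{1}^{(1)} = 4.662407 + (4.662407 − 4.639358)/3 = 4.670090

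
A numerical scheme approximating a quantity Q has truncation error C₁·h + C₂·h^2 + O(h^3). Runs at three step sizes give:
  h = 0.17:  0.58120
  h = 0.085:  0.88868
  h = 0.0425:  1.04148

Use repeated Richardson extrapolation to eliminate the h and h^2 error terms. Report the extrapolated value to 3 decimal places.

1.194

First eliminate the h term (factor 2^1 = 2):
  B₁ = (2·0.88868 − 0.58120)/1 = 1.19616
  B₂ = (2·1.04148 − 0.88868)/1 = 1.19428
Then eliminate the h^2 term (factor 2^2 = 4):
  (4·1.19428 − 1.19616)/3 = 1.19365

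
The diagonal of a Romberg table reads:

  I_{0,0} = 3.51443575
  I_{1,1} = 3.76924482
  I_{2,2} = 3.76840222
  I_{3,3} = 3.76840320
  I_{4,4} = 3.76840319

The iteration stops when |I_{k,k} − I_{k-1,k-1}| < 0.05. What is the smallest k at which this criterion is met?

|I_{1,1} − I_{0,0}| = 0.25480907 ≥ 0.05
|I_{2,2} − I_{1,1}| = 0.00084260 < 0.05

k = 2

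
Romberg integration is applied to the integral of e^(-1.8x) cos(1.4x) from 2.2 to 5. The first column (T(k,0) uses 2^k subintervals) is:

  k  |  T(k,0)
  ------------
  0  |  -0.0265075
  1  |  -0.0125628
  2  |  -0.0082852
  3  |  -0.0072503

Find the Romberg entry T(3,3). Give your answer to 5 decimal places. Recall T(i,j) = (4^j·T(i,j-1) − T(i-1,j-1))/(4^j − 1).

-0.00691

T(1,1) = (4·(-0.0125628) − (-0.0265075)) / 3 = -0.0079146
T(2,1) = -0.0082852 + (-0.0082852 − (-0.0125628))/3 = -0.0068593
T(3,1) = (4·(-0.0072503) − (-0.0082852)) / 3 = -0.0069053
T(2,2) = -0.0068593 + (-0.0068593 − (-0.0079146))/15 = -0.0067889
T(3,2) = (16·(-0.0069053) − (-0.0068593)) / 15 = -0.0069084
T(3,3) = -0.0069084 + (-0.0069084 − (-0.0067889))/63 = -0.0069103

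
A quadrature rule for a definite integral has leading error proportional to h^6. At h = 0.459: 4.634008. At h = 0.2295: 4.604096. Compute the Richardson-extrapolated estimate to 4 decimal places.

4.6036

Extrapolated value = (64·A(h/2) − A(h)) / (64 − 1)
= (64·4.604096 − 4.634008) / 63
= 290.028136 / 63 = 4.603621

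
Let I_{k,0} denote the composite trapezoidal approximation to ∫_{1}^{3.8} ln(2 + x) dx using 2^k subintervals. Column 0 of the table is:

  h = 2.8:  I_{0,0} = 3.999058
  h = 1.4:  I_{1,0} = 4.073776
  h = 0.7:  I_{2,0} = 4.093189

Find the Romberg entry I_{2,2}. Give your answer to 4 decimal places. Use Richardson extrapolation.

4.0997

I_{1,1} = 4.073776 + (4.073776 − 3.999058)/3 = 4.098682
I_{2,1} = (4·4.093189 − 4.073776) / 3 = 4.099660
I_{2,2} = (16·4.099660 − 4.098682) / 15 = 4.099725
(Column j=1 coincides with Simpson's rule on the same nodes.)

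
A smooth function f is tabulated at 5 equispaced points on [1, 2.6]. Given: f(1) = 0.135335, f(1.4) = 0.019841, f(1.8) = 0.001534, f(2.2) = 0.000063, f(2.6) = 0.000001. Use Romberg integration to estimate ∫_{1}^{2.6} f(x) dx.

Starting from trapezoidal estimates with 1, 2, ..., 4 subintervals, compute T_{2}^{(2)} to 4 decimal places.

T_{0}^{(0)} (trapezoid, 1 panel, h=1.6000): 0.108269
T_{1}^{(0)} (trapezoid, 2 panels, h=0.8000): 0.055362
T_{2}^{(0)} (trapezoid, 4 panels, h=0.4000): 0.035642
T_{1}^{(1)} = 0.055362 + (0.055362 − 0.108269)/3 = 0.037726
T_{2}^{(1)} = 0.035642 + (0.035642 − 0.055362)/3 = 0.029069
T_{2}^{(2)} = 0.029069 + (0.029069 − 0.037726)/15 = 0.028492

0.0285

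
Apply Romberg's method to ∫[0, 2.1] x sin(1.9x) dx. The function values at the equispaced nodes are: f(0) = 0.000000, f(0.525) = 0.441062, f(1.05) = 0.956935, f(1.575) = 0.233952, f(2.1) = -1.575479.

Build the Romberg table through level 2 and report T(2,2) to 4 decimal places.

0.5146

T(0,0) (trapezoid, 1 panel, h=2.1000): -1.654253
T(1,0) (trapezoid, 2 panels, h=1.0500): 0.177655
T(2,0) (trapezoid, 4 panels, h=0.5250): 0.443210
T(1,1) = 0.177655 + (0.177655 − (-1.654253))/3 = 0.788291
T(2,1) = 0.443210 + (0.443210 − 0.177655)/3 = 0.531728
T(2,2) = 0.531728 + (0.531728 − 0.788291)/15 = 0.514624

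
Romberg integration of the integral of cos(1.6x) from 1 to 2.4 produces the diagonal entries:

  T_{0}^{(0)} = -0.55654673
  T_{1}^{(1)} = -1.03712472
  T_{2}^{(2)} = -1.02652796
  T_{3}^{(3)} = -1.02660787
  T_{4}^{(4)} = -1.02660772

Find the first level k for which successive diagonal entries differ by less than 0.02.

k = 2

|T_{1}^{(1)} − T_{0}^{(0)}| = 0.48057799 ≥ 0.02
|T_{2}^{(2)} − T_{1}^{(1)}| = 0.01059676 < 0.02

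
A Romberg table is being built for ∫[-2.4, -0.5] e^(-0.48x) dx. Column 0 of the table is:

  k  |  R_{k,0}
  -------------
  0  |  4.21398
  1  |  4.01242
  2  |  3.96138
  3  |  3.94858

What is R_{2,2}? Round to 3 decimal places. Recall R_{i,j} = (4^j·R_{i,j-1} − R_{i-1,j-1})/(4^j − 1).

Richardson extrapolation on the trapezoidal column (denominator 4−1=3):
R_{1,1} = 4.01242 + (4.01242 − 4.21398)/3 = 3.94523
R_{2,1} = 3.96138 + (3.96138 − 4.01242)/3 = 3.94437
R_{2,2} = (16·3.94437 − 3.94523) / 15 = 3.94431

3.944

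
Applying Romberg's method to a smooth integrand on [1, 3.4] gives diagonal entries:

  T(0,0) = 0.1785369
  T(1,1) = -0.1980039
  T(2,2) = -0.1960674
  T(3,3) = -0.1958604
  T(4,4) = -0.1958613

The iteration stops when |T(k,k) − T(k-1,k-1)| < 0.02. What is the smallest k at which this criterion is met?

k = 2

|T(1,1) − T(0,0)| = 0.3765408 ≥ 0.02
|T(2,2) − T(1,1)| = 0.0019365 < 0.02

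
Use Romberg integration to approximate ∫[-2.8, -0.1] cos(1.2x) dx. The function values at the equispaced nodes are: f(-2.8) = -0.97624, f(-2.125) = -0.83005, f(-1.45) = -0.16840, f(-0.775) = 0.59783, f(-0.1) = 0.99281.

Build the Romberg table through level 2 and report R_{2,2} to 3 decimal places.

R_{0,0} (trapezoid, 1 panel, h=2.7000): 0.02237
R_{1,0} (trapezoid, 2 panels, h=1.3500): -0.21616
R_{2,0} (trapezoid, 4 panels, h=0.6750): -0.26483
R_{1,1} = -0.21616 + (-0.21616 − 0.02237)/3 = -0.29567
R_{2,1} = -0.26483 + (-0.26483 − (-0.21616))/3 = -0.28105
R_{2,2} = -0.28105 + (-0.28105 − (-0.29567))/15 = -0.28008

-0.280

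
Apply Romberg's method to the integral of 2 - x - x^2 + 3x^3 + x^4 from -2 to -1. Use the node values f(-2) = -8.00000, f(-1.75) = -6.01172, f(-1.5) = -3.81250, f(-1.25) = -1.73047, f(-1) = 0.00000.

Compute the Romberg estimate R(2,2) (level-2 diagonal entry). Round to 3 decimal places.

-3.883

R(0,0) (trapezoid, 1 panel, h=1.0000): -4.00000
R(1,0) (trapezoid, 2 panels, h=0.5000): -3.90625
R(2,0) (trapezoid, 4 panels, h=0.2500): -3.88867
R(1,1) = -3.90625 + (-3.90625 − (-4.00000))/3 = -3.87500
R(2,1) = -3.88867 + (-3.88867 − (-3.90625))/3 = -3.88281
R(2,2) = -3.88281 + (-3.88281 − (-3.87500))/15 = -3.88333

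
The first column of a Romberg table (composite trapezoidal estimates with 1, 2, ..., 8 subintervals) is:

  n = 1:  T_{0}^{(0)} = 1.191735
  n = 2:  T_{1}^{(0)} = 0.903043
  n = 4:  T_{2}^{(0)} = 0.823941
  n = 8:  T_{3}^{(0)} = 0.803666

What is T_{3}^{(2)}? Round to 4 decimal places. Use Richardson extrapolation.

T_{2}^{(1)} = (4·0.823941 − 0.903043) / 3 = 0.797574
T_{3}^{(1)} = (4·0.803666 − 0.823941) / 3 = 0.796908
T_{3}^{(2)} = 0.796908 + (0.796908 − 0.797574)/15 = 0.796864

0.7969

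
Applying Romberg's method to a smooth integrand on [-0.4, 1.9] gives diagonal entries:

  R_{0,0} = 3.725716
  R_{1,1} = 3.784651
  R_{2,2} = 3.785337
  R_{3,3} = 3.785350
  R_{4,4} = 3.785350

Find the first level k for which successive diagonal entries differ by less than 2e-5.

|R_{1,1} − R_{0,0}| = 0.058935 ≥ 2e-5
|R_{2,2} − R_{1,1}| = 0.000686 ≥ 2e-5
|R_{3,3} − R_{2,2}| = 0.000013 < 2e-5

k = 3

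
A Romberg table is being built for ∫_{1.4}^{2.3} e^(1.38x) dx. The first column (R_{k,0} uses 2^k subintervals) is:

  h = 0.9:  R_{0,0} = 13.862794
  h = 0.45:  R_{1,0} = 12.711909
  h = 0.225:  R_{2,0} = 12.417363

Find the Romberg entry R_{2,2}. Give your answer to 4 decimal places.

Richardson extrapolation on the trapezoidal column (denominator 4−1=3):
R_{1,1} = 12.711909 + (12.711909 − 13.862794)/3 = 12.328281
R_{2,1} = (4·12.417363 − 12.711909) / 3 = 12.319181
R_{2,2} = 12.319181 + (12.319181 − 12.328281)/15 = 12.318574

12.3186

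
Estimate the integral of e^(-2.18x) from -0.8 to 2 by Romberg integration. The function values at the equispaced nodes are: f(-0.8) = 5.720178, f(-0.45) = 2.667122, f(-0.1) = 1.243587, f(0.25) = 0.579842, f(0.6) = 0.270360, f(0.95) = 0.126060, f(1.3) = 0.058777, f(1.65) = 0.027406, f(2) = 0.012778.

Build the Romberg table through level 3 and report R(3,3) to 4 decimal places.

2.6185

R(0,0) (trapezoid, 1 panel, h=2.8000): 8.026138
R(1,0) (trapezoid, 2 panels, h=1.4000): 4.391573
R(2,0) (trapezoid, 4 panels, h=0.7000): 3.107441
R(3,0) (trapezoid, 8 panels, h=0.3500): 2.743871
R(1,1) = 4.391573 + (4.391573 − 8.026138)/3 = 3.180051
R(2,1) = 3.107441 + (3.107441 − 4.391573)/3 = 2.679397
R(3,1) = 2.743871 + (2.743871 − 3.107441)/3 = 2.622681
R(2,2) = 2.679397 + (2.679397 − 3.180051)/15 = 2.646020
R(3,2) = 2.622681 + (2.622681 − 2.679397)/15 = 2.618900
R(3,3) = 2.618900 + (2.618900 − 2.646020)/63 = 2.618470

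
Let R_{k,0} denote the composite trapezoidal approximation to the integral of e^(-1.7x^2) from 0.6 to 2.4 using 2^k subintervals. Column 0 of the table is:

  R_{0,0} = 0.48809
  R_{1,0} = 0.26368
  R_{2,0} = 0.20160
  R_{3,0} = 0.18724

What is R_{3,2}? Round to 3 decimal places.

R_{2,1} = 0.20160 + (0.20160 − 0.26368)/3 = 0.18091
R_{3,1} = 0.18724 + (0.18724 − 0.20160)/3 = 0.18245
R_{3,2} = 0.18245 + (0.18245 − 0.18091)/15 = 0.18255
(Column j=1 coincides with Simpson's rule on the same nodes.)

0.183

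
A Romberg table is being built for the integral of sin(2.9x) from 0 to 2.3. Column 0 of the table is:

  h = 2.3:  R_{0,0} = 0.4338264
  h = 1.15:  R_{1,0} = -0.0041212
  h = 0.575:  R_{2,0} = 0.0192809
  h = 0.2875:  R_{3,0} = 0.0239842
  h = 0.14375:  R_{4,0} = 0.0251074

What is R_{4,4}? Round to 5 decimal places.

0.02548

R_{1,1} = -0.0041212 + (-0.0041212 − 0.4338264)/3 = -0.1501037
R_{2,1} = (4·0.0192809 − (-0.0041212)) / 3 = 0.0270816
R_{3,1} = 0.0239842 + (0.0239842 − 0.0192809)/3 = 0.0255520
R_{4,1} = (4·0.0251074 − 0.0239842) / 3 = 0.0254818
R_{2,2} = 0.0270816 + (0.0270816 − (-0.1501037))/15 = 0.0388940
R_{3,2} = (16·0.0255520 − 0.0270816) / 15 = 0.0254500
R_{4,2} = 0.0254818 + (0.0254818 − 0.0255520)/15 = 0.0254771
R_{3,3} = (64·0.0254500 − 0.0388940) / 63 = 0.0252366
R_{4,3} = 0.0254771 + (0.0254771 − 0.0254500)/63 = 0.0254775
R_{4,4} = 0.0254775 + (0.0254775 − 0.0252366)/255 = 0.0254784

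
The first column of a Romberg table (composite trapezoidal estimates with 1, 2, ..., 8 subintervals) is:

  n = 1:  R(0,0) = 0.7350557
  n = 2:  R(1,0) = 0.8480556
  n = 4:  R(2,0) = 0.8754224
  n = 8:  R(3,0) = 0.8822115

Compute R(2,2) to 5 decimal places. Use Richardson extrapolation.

Richardson extrapolation on the trapezoidal column (denominator 4−1=3):
R(1,1) = 0.8480556 + (0.8480556 − 0.7350557)/3 = 0.8857222
R(2,1) = 0.8754224 + (0.8754224 − 0.8480556)/3 = 0.8845447
R(2,2) = (16·0.8845447 − 0.8857222) / 15 = 0.8844662

0.88447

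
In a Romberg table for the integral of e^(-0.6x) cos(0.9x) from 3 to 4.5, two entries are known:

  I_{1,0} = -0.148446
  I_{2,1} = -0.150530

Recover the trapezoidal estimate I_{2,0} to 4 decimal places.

From I_{2,1} = (4·I_{2,0} − I_{1,0})/3, solve for I_{2,0}:
4·I_{2,0} = 3·(-0.150530) + (-0.148446) = -0.600036
I_{2,0} = -0.150009

-0.1500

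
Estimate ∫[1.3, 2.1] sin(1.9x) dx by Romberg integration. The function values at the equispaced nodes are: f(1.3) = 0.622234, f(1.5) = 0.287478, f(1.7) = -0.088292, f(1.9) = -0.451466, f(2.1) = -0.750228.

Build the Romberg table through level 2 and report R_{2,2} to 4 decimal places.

-0.0640

R_{0,0} (trapezoid, 1 panel, h=0.8000): -0.051198
R_{1,0} (trapezoid, 2 panels, h=0.4000): -0.060916
R_{2,0} (trapezoid, 4 panels, h=0.2000): -0.063255
R_{1,1} = -0.060916 + (-0.060916 − (-0.051198))/3 = -0.064155
R_{2,1} = -0.063255 + (-0.063255 − (-0.060916))/3 = -0.064035
R_{2,2} = -0.064035 + (-0.064035 − (-0.064155))/15 = -0.064027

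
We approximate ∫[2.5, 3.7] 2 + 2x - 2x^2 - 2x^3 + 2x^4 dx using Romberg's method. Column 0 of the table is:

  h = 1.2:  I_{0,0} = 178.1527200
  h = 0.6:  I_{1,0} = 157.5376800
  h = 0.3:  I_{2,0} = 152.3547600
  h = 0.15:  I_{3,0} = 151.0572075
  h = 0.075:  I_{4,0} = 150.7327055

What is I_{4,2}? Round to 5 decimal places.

150.62453

Richardson extrapolation on the trapezoidal column (denominator 4−1=3):
I_{3,1} = (4·151.0572075 − 152.3547600) / 3 = 150.6246900
I_{4,1} = 150.7327055 + (150.7327055 − 151.0572075)/3 = 150.6245382
I_{4,2} = 150.6245382 + (150.6245382 − 150.6246900)/15 = 150.6245281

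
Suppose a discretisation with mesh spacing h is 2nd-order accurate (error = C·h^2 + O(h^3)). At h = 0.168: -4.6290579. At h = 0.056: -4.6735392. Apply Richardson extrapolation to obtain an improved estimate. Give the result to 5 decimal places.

-4.67910

The leading error scales as h^2; refining by a factor of 3 reduces it by 3^2 = 9.
Extrapolated value = (9·A(h/3) − A(h)) / (9 − 1)
= (9·(-4.6735392) − (-4.6290579)) / 8
= -37.4327949 / 8 = -4.6790994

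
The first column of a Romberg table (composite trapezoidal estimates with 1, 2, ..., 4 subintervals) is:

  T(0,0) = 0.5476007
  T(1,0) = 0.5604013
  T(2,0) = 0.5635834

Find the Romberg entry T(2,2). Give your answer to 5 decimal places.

Richardson extrapolation on the trapezoidal column (denominator 4−1=3):
T(1,1) = 0.5604013 + (0.5604013 − 0.5476007)/3 = 0.5646682
T(2,1) = 0.5635834 + (0.5635834 − 0.5604013)/3 = 0.5646441
T(2,2) = (16·0.5646441 − 0.5646682) / 15 = 0.5646425

0.56464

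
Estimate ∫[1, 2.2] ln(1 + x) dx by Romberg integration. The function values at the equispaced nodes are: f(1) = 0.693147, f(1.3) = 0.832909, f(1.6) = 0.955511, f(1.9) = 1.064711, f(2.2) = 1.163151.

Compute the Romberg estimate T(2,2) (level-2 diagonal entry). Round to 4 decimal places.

1.1358

T(0,0) (trapezoid, 1 panel, h=1.2000): 1.113779
T(1,0) (trapezoid, 2 panels, h=0.6000): 1.130196
T(2,0) (trapezoid, 4 panels, h=0.3000): 1.134384
T(1,1) = 1.130196 + (1.130196 − 1.113779)/3 = 1.135668
T(2,1) = 1.134384 + (1.134384 − 1.130196)/3 = 1.135780
T(2,2) = 1.135780 + (1.135780 − 1.135668)/15 = 1.135787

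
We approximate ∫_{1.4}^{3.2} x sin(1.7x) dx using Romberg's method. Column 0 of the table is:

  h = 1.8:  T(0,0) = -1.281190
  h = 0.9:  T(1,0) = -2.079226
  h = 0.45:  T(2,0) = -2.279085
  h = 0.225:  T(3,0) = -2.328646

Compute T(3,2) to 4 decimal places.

-2.3451

T(2,1) = (4·(-2.279085) − (-2.079226)) / 3 = -2.345705
T(3,1) = (4·(-2.328646) − (-2.279085)) / 3 = -2.345166
T(3,2) = -2.345166 + (-2.345166 − (-2.345705))/15 = -2.345130
(Column j=1 coincides with Simpson's rule on the same nodes.)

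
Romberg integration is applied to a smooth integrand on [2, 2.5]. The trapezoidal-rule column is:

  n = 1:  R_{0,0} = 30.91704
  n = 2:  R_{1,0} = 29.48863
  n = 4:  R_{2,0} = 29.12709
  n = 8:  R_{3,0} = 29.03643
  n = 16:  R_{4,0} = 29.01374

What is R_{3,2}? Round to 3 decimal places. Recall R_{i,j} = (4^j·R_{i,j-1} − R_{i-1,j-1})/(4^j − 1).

29.006

R_{2,1} = (4·29.12709 − 29.48863) / 3 = 29.00658
R_{3,1} = (4·29.03643 − 29.12709) / 3 = 29.00621
R_{3,2} = 29.00621 + (29.00621 − 29.00658)/15 = 29.00619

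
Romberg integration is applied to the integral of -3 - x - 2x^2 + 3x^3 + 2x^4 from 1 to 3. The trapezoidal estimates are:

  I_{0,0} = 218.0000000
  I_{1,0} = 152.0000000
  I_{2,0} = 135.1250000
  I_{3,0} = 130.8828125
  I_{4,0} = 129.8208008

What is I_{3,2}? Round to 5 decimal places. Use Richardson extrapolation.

129.46667

I_{2,1} = (4·135.1250000 − 152.0000000) / 3 = 129.5000000
I_{3,1} = 130.8828125 + (130.8828125 − 135.1250000)/3 = 129.4687500
I_{3,2} = 129.4687500 + (129.4687500 − 129.5000000)/15 = 129.4666667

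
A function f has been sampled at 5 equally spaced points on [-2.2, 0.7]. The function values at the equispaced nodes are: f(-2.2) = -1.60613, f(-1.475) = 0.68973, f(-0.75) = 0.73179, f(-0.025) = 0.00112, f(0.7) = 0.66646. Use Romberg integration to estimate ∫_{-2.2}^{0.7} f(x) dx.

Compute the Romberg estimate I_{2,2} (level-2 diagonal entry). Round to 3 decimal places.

I_{0,0} (trapezoid, 1 panel, h=2.9000): -1.36252
I_{1,0} (trapezoid, 2 panels, h=1.4500): 0.37983
I_{2,0} (trapezoid, 4 panels, h=0.7250): 0.69078
I_{1,1} = 0.37983 + (0.37983 − (-1.36252))/3 = 0.96061
I_{2,1} = 0.69078 + (0.69078 − 0.37983)/3 = 0.79443
I_{2,2} = 0.79443 + (0.79443 − 0.96061)/15 = 0.78335

0.783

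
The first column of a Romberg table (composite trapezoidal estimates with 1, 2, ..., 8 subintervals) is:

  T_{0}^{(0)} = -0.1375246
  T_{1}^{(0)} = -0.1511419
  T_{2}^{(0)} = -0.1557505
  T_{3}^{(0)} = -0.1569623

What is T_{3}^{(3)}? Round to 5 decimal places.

-0.15737

Richardson extrapolation on the trapezoidal column (denominator 4−1=3):
T_{1}^{(1)} = (4·(-0.1511419) − (-0.1375246)) / 3 = -0.1556810
T_{2}^{(1)} = -0.1557505 + (-0.1557505 − (-0.1511419))/3 = -0.1572867
T_{3}^{(1)} = -0.1569623 + (-0.1569623 − (-0.1557505))/3 = -0.1573662
T_{2}^{(2)} = -0.1572867 + (-0.1572867 − (-0.1556810))/15 = -0.1573937
T_{3}^{(2)} = -0.1573662 + (-0.1573662 − (-0.1572867))/15 = -0.1573715
T_{3}^{(3)} = (64·(-0.1573715) − (-0.1573937)) / 63 = -0.1573711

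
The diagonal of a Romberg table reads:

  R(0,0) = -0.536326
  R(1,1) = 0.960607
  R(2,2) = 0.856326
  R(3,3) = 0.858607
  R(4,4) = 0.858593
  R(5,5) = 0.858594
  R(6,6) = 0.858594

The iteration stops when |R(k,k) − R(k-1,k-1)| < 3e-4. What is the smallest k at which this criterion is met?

|R(1,1) − R(0,0)| = 1.496933 ≥ 3e-4
|R(2,2) − R(1,1)| = 0.104281 ≥ 3e-4
|R(3,3) − R(2,2)| = 0.002281 ≥ 3e-4
|R(4,4) − R(3,3)| = 0.000014 < 3e-4

k = 4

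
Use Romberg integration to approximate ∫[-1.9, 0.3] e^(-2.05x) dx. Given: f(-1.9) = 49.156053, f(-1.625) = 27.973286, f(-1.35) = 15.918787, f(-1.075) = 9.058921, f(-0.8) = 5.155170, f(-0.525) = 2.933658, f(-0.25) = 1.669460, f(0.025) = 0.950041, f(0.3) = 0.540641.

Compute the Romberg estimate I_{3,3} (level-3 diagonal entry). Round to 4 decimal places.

23.7153

I_{0,0} (trapezoid, 1 panel, h=2.2000): 54.666363
I_{1,0} (trapezoid, 2 panels, h=1.1000): 33.003869
I_{2,0} (trapezoid, 4 panels, h=0.5500): 26.175470
I_{3,0} (trapezoid, 8 panels, h=0.2750): 24.339609
I_{1,1} = 33.003869 + (33.003869 − 54.666363)/3 = 25.783038
I_{2,1} = 26.175470 + (26.175470 − 33.003869)/3 = 23.899337
I_{3,1} = 24.339609 + (24.339609 − 26.175470)/3 = 23.727655
I_{2,2} = 23.899337 + (23.899337 − 25.783038)/15 = 23.773757
I_{3,2} = 23.727655 + (23.727655 − 23.899337)/15 = 23.716210
I_{3,3} = 23.716210 + (23.716210 − 23.773757)/63 = 23.715297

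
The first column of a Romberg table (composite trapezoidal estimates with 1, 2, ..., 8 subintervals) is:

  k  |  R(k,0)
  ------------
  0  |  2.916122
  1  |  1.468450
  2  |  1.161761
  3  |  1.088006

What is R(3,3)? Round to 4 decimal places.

1.0637

R(1,1) = 1.468450 + (1.468450 − 2.916122)/3 = 0.985893
R(2,1) = (4·1.161761 − 1.468450) / 3 = 1.059531
R(3,1) = (4·1.088006 − 1.161761) / 3 = 1.063421
R(2,2) = (16·1.059531 − 0.985893) / 15 = 1.064440
R(3,2) = (16·1.063421 − 1.059531) / 15 = 1.063680
R(3,3) = (64·1.063680 − 1.064440) / 63 = 1.063668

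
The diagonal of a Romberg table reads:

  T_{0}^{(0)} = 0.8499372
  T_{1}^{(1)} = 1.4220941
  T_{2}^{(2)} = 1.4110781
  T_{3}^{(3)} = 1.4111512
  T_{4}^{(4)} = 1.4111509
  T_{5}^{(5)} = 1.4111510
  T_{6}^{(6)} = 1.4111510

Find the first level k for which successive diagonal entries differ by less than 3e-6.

k = 4

|T_{1}^{(1)} − T_{0}^{(0)}| = 0.5721569 ≥ 3e-6
|T_{2}^{(2)} − T_{1}^{(1)}| = 0.0110160 ≥ 3e-6
|T_{3}^{(3)} − T_{2}^{(2)}| = 0.0000731 ≥ 3e-6
|T_{4}^{(4)} − T_{3}^{(3)}| = 0.0000003 < 3e-6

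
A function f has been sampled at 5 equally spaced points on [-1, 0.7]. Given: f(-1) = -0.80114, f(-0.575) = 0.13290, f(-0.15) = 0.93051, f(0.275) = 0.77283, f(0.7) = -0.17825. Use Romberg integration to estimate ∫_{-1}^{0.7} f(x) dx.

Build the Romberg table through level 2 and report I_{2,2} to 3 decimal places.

0.629

I_{0,0} (trapezoid, 1 panel, h=1.7000): -0.83248
I_{1,0} (trapezoid, 2 panels, h=0.8500): 0.37469
I_{2,0} (trapezoid, 4 panels, h=0.4250): 0.57228
I_{1,1} = 0.37469 + (0.37469 − (-0.83248))/3 = 0.77708
I_{2,1} = 0.57228 + (0.57228 − 0.37469)/3 = 0.63814
I_{2,2} = 0.63814 + (0.63814 − 0.77708)/15 = 0.62888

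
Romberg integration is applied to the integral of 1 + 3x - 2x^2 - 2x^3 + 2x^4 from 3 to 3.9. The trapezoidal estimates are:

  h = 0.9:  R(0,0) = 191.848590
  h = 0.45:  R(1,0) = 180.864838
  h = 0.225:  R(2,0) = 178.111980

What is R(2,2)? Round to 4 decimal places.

Richardson extrapolation on the trapezoidal column (denominator 4−1=3):
R(1,1) = 180.864838 + (180.864838 − 191.848590)/3 = 177.203587
R(2,1) = (4·178.111980 − 180.864838) / 3 = 177.194361
R(2,2) = (16·177.194361 − 177.203587) / 15 = 177.193746

177.1937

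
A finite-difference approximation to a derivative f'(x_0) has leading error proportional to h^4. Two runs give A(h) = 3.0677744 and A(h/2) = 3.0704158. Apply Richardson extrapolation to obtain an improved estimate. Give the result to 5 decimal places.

The leading error scales as h^4; refining by a factor of 2 reduces it by 2^4 = 16.
Extrapolated value = (16·A(h/2) − A(h)) / (16 − 1)
= (16·3.0704158 − 3.0677744) / 15
= 46.0588784 / 15 = 3.0705919

3.07059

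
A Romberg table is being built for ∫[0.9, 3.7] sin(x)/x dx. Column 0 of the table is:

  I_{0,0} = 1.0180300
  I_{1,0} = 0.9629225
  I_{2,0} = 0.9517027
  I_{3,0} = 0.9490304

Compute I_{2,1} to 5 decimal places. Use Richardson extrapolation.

0.94796

Richardson extrapolation on the trapezoidal column (denominator 4−1=3):
I_{2,1} = (4·0.9517027 − 0.9629225) / 3 = 0.9479628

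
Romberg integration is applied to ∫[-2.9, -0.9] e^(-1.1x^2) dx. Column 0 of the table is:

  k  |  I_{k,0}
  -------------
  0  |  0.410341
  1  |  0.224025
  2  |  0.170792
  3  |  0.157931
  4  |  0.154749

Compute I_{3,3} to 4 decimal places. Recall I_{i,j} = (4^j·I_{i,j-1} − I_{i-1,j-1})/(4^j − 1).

0.1537

Richardson extrapolation on the trapezoidal column (denominator 4−1=3):
I_{1,1} = (4·0.224025 − 0.410341) / 3 = 0.161920
I_{2,1} = 0.170792 + (0.170792 − 0.224025)/3 = 0.153048
I_{3,1} = 0.157931 + (0.157931 − 0.170792)/3 = 0.153644
I_{2,2} = 0.153048 + (0.153048 − 0.161920)/15 = 0.152457
I_{3,2} = 0.153644 + (0.153644 − 0.153048)/15 = 0.153684
I_{3,3} = 0.153684 + (0.153684 − 0.152457)/63 = 0.153703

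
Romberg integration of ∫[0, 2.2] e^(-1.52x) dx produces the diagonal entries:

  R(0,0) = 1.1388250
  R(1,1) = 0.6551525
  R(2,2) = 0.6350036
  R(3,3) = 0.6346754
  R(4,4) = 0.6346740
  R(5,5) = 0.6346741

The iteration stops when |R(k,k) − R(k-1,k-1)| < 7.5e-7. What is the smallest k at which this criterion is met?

k = 5

|R(1,1) − R(0,0)| = 0.4836725 ≥ 7.5e-7
|R(2,2) − R(1,1)| = 0.0201489 ≥ 7.5e-7
|R(3,3) − R(2,2)| = 0.0003282 ≥ 7.5e-7
|R(4,4) − R(3,3)| = 0.0000014 ≥ 7.5e-7
|R(5,5) − R(4,4)| = 0.0000001 < 7.5e-7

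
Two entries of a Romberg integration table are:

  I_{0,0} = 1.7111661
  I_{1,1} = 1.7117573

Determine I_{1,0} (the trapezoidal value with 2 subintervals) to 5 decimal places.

From I_{1,1} = (4·I_{1,0} − I_{0,0})/3, solve for I_{1,0}:
4·I_{1,0} = 3·1.7117573 + 1.7111661 = 6.8464380
I_{1,0} = 1.7116095

1.71161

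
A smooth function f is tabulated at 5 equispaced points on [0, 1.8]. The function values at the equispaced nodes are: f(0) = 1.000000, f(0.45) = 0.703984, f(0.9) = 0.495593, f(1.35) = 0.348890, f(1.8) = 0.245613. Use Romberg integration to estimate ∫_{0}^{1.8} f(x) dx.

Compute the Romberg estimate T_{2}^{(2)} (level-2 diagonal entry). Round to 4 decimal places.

T_{0}^{(0)} (trapezoid, 1 panel, h=1.8000): 1.121052
T_{1}^{(0)} (trapezoid, 2 panels, h=0.9000): 1.006560
T_{2}^{(0)} (trapezoid, 4 panels, h=0.4500): 0.977073
T_{1}^{(1)} = 1.006560 + (1.006560 − 1.121052)/3 = 0.968396
T_{2}^{(1)} = 0.977073 + (0.977073 − 1.006560)/3 = 0.967244
T_{2}^{(2)} = 0.967244 + (0.967244 − 0.968396)/15 = 0.967167

0.9672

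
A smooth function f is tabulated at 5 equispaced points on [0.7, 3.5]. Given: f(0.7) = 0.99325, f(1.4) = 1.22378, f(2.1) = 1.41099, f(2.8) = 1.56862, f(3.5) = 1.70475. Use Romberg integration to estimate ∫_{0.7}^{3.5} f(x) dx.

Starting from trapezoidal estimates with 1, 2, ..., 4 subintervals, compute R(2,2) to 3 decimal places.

3.894

R(0,0) (trapezoid, 1 panel, h=2.8000): 3.77720
R(1,0) (trapezoid, 2 panels, h=1.4000): 3.86399
R(2,0) (trapezoid, 4 panels, h=0.7000): 3.88667
R(1,1) = 3.86399 + (3.86399 − 3.77720)/3 = 3.89292
R(2,1) = 3.88667 + (3.88667 − 3.86399)/3 = 3.89423
R(2,2) = 3.89423 + (3.89423 − 3.89292)/15 = 3.89432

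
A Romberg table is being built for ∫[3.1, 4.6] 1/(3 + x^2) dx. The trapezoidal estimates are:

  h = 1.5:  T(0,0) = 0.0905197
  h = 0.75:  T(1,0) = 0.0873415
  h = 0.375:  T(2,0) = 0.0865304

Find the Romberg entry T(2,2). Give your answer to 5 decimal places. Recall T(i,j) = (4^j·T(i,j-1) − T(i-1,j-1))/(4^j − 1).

0.08626

T(1,1) = 0.0873415 + (0.0873415 − 0.0905197)/3 = 0.0862821
T(2,1) = (4·0.0865304 − 0.0873415) / 3 = 0.0862600
T(2,2) = 0.0862600 + (0.0862600 − 0.0862821)/15 = 0.0862585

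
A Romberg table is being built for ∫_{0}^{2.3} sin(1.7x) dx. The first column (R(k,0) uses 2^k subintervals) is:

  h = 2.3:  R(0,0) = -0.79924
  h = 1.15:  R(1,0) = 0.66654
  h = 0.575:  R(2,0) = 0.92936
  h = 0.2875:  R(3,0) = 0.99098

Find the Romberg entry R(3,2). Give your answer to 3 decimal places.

Richardson extrapolation on the trapezoidal column (denominator 4−1=3):
R(2,1) = (4·0.92936 − 0.66654) / 3 = 1.01697
R(3,1) = (4·0.99098 − 0.92936) / 3 = 1.01152
R(3,2) = (16·1.01152 − 1.01697) / 15 = 1.01116

1.011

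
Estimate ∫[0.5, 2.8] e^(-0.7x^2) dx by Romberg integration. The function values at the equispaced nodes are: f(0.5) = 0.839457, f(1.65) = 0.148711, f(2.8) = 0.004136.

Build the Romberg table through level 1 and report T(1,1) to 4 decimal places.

T(0,0) (trapezoid, 1 panel, h=2.3000): 0.970132
T(1,0) (trapezoid, 2 panels, h=1.1500): 0.656084
T(1,1) = 0.656084 + (0.656084 − 0.970132)/3 = 0.551401

0.5514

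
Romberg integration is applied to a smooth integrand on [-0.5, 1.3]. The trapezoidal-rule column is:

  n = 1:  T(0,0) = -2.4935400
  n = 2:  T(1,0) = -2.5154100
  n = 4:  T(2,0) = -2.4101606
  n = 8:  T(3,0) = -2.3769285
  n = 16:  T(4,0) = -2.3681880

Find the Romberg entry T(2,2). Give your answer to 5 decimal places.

-2.36524

T(1,1) = (4·(-2.5154100) − (-2.4935400)) / 3 = -2.5227000
T(2,1) = (4·(-2.4101606) − (-2.5154100)) / 3 = -2.3750775
T(2,2) = -2.3750775 + (-2.3750775 − (-2.5227000))/15 = -2.3652360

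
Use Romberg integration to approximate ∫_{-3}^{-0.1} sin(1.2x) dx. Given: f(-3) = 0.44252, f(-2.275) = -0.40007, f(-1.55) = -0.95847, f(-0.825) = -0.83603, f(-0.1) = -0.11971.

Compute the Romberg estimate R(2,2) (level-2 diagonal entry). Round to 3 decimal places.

-1.572

R(0,0) (trapezoid, 1 panel, h=2.9000): 0.46807
R(1,0) (trapezoid, 2 panels, h=1.4500): -1.15574
R(2,0) (trapezoid, 4 panels, h=0.7250): -1.47404
R(1,1) = -1.15574 + (-1.15574 − 0.46807)/3 = -1.69701
R(2,1) = -1.47404 + (-1.47404 − (-1.15574))/3 = -1.58014
R(2,2) = -1.58014 + (-1.58014 − (-1.69701))/15 = -1.57235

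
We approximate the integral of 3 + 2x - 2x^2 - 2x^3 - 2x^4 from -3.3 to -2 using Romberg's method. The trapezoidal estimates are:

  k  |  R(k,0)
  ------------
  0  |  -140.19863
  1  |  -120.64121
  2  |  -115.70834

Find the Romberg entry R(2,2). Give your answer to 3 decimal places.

Richardson extrapolation on the trapezoidal column (denominator 4−1=3):
R(1,1) = (4·(-120.64121) − (-140.19863)) / 3 = -114.12207
R(2,1) = (4·(-115.70834) − (-120.64121)) / 3 = -114.06405
R(2,2) = -114.06405 + (-114.06405 − (-114.12207))/15 = -114.06018

-114.060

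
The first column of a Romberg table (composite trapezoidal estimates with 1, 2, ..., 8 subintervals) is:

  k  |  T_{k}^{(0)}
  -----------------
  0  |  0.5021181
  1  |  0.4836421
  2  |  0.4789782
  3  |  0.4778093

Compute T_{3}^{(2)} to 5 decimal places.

Richardson extrapolation on the trapezoidal column (denominator 4−1=3):
T_{2}^{(1)} = (4·0.4789782 − 0.4836421) / 3 = 0.4774236
T_{3}^{(1)} = 0.4778093 + (0.4778093 − 0.4789782)/3 = 0.4774197
T_{3}^{(2)} = (16·0.4774197 − 0.4774236) / 15 = 0.4774194
(Column j=1 coincides with Simpson's rule on the same nodes.)

0.47742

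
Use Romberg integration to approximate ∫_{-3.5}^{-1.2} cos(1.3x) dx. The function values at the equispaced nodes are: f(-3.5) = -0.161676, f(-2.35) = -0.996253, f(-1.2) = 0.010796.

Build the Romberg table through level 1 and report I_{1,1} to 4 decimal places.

-1.5854

I_{0,0} (trapezoid, 1 panel, h=2.3000): -0.173512
I_{1,0} (trapezoid, 2 panels, h=1.1500): -1.232447
I_{1,1} = -1.232447 + (-1.232447 − (-0.173512))/3 = -1.585425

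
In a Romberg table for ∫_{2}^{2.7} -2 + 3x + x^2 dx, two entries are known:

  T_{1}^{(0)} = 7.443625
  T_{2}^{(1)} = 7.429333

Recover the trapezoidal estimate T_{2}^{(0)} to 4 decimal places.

7.4329

From T_{2}^{(1)} = (4·T_{2}^{(0)} − T_{1}^{(0)})/3, solve for T_{2}^{(0)}:
4·T_{2}^{(0)} = 3·7.429333 + 7.443625 = 29.731624
T_{2}^{(0)} = 7.432906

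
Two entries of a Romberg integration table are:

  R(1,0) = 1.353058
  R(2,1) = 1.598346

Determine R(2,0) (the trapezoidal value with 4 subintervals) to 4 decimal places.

From R(2,1) = (4·R(2,0) − R(1,0))/3, solve for R(2,0):
4·R(2,0) = 3·1.598346 + 1.353058 = 6.148096
R(2,0) = 1.537024

1.5370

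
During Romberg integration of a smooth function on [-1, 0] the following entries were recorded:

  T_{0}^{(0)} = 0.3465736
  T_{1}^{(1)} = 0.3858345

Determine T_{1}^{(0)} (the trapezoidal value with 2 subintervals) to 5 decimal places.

From T_{1}^{(1)} = (4·T_{1}^{(0)} − T_{0}^{(0)})/3, solve for T_{1}^{(0)}:
4·T_{1}^{(0)} = 3·0.3858345 + 0.3465736 = 1.5040771
T_{1}^{(0)} = 0.3760193

0.37602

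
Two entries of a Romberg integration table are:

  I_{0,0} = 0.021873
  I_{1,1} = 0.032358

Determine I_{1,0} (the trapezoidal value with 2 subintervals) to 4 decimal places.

0.0297

From I_{1,1} = (4·I_{1,0} − I_{0,0})/3, solve for I_{1,0}:
4·I_{1,0} = 3·0.032358 + 0.021873 = 0.118947
I_{1,0} = 0.029737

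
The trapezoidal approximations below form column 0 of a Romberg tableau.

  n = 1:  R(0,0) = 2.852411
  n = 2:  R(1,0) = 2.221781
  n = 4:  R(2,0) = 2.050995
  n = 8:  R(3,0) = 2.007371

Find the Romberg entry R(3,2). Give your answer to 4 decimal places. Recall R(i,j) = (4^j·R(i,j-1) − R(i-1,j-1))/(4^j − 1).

1.9927

Richardson extrapolation on the trapezoidal column (denominator 4−1=3):
R(2,1) = (4·2.050995 − 2.221781) / 3 = 1.994066
R(3,1) = (4·2.007371 − 2.050995) / 3 = 1.992830
R(3,2) = (16·1.992830 − 1.994066) / 15 = 1.992748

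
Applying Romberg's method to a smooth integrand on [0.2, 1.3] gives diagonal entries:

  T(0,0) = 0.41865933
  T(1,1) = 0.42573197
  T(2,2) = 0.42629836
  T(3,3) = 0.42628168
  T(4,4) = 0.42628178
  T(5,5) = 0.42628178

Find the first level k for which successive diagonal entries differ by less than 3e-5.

|T(1,1) − T(0,0)| = 0.00707264 ≥ 3e-5
|T(2,2) − T(1,1)| = 0.00056639 ≥ 3e-5
|T(3,3) − T(2,2)| = 0.00001668 < 3e-5

k = 3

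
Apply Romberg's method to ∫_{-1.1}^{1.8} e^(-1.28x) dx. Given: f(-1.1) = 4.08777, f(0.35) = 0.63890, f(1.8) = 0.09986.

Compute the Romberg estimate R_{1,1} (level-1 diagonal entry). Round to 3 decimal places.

R_{0,0} (trapezoid, 1 panel, h=2.9000): 6.07206
R_{1,0} (trapezoid, 2 panels, h=1.4500): 3.96244
R_{1,1} = 3.96244 + (3.96244 − 6.07206)/3 = 3.25923

3.259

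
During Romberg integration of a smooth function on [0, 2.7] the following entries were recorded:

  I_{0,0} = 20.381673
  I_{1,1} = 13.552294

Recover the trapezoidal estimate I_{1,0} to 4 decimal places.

From I_{1,1} = (4·I_{1,0} − I_{0,0})/3, solve for I_{1,0}:
4·I_{1,0} = 3·13.552294 + 20.381673 = 61.038555
I_{1,0} = 15.259639

15.2596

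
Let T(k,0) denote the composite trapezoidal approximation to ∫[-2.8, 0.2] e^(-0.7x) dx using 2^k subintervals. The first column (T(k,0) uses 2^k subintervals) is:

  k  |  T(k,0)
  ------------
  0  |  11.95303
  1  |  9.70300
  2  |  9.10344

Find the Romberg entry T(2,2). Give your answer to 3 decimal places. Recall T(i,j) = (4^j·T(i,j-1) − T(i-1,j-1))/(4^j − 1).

8.900

T(1,1) = 9.70300 + (9.70300 − 11.95303)/3 = 8.95299
T(2,1) = (4·9.10344 − 9.70300) / 3 = 8.90359
T(2,2) = 8.90359 + (8.90359 − 8.95299)/15 = 8.90030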